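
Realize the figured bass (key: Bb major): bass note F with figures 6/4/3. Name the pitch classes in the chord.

F, A, Bb, D

A third above F in this key is A.
A fourth above F in this key is Bb.
A sixth above F in this key is D.
Together with the bass F, this spells Bb major seventh in second inversion.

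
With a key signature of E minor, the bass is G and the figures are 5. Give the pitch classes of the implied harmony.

The written figures 5 are shorthand for 5/3: the 3 is implied.
A third above G in this key is B.
A fifth above G in this key is D.
Together with the bass G, this spells G major in root position.

G, B, D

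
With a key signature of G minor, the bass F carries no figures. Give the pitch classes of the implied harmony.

An unfigured bass implies 5/3.
A third above F in this key is A.
A fifth above F in this key is C.
Together with the bass F, this spells F major in root position.

F, A, C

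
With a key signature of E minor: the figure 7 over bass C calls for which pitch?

B

Counting 6 letter steps above C lands on B; in E minor, that letter is B.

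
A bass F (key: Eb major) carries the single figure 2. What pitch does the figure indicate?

G

Counting 1 letter step above F lands on G; in Eb major, that letter is G.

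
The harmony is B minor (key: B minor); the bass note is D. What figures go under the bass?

6

D is the third of B minor, so the chord is in first inversion.
A triad in first inversion is figured 6/3, conventionally abbreviated 6.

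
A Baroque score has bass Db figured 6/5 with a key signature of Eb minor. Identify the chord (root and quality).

The figures 6/5 indicate a seventh chord in first inversion.
In first inversion the root lies a sixth above the bass: a sixth above Db in Eb minor is Bb.
The chord tones are Db, F, Ab, Bb, giving Bb minor seventh.

Bb minor seventh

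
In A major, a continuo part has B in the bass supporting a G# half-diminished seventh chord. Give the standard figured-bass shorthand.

6/5

B is the third of G# half-diminished seventh, so the chord is in first inversion.
A seventh chord in first inversion is figured 6/5/3, conventionally abbreviated 6/5.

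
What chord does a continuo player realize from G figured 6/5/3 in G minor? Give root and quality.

The figures 6/5/3 indicate a seventh chord in first inversion.
In first inversion the root lies a sixth above the bass: a sixth above G in G minor is Eb.
The chord tones are G, Bb, D, Eb, giving Eb major seventh.

Eb major seventh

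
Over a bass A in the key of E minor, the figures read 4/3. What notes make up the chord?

The written figures 4/3 are shorthand for 6/4/3: the 6 is implied.
A third above A in this key is C.
A fourth above A in this key is D.
A sixth above A in this key is F#.
Together with the bass A, this spells D dominant seventh in second inversion.

A, C, D, F#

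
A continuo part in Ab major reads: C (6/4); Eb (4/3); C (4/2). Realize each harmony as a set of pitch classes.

C, F, Ab | Eb, G, Ab, C | C, Db, F, Ab

C (6/4): C, F, Ab.
Eb (6/4/3): Eb, G, Ab, C.
C (6/4/2): C, Db, F, Ab.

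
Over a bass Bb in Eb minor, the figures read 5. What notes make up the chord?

The written figures 5 are shorthand for 5/3: the 3 is implied.
A third above Bb in this key is Db.
A fifth above Bb in this key is F.
Together with the bass Bb, this spells Bb minor in root position.

Bb, Db, F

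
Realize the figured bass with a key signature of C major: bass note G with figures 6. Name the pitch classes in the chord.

G, B, E

The written figures 6 are shorthand for 6/3: the 3 is implied.
A third above G in this key is B.
A sixth above G in this key is E.
Together with the bass G, this spells E minor in first inversion.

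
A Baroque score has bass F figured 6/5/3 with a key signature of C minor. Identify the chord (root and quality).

D half-diminished seventh

The figures 6/5/3 indicate a seventh chord in first inversion.
In first inversion the root lies a sixth above the bass: a sixth above F in C minor is D.
The chord tones are F, Ab, C, D, giving D half-diminished seventh.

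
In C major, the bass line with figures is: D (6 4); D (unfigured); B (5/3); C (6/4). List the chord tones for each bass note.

D, G, B | D, F, A | B, D, F | C, F, A

D (6/4): D, G, B.
D (5/3): D, F, A.
B (5/3): B, D, F.
C (6/4): C, F, A.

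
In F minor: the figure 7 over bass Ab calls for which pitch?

G

Counting 6 letter steps above Ab lands on G; in F minor, that letter is G.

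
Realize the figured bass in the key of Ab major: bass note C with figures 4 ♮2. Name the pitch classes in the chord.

The written figures 4 ♮2 are shorthand for 6/4/2: the 6 is implied.
A second above C in this key is Db, made natural (D) by the ♮ figure.
A fourth above C in this key is F.
A sixth above C in this key is Ab.
Together with the bass C, this spells D half-diminished seventh in third inversion.

C, D, F, Ab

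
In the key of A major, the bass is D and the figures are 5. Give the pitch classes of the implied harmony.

D, F#, A

The written figures 5 are shorthand for 5/3: the 3 is implied.
A third above D in this key is F#.
A fifth above D in this key is A.
Together with the bass D, this spells D major in root position.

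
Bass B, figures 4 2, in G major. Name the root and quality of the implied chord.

The figures 4 2 indicate a seventh chord in third inversion.
In third inversion the root lies a second above the bass: a second above B in G major is C.
The chord tones are B, C, E, G, giving C major seventh.

C major seventh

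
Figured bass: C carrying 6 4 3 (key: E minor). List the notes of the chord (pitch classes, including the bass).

A third above C in this key is E.
A fourth above C in this key is F#.
A sixth above C in this key is A.
Together with the bass C, this spells F# half-diminished seventh in second inversion.

C, E, F#, A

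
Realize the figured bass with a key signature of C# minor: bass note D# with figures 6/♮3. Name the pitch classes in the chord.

D#, F, B

A third above D# in this key is F#, made natural (F) by the ♮ figure.
A sixth above D# in this key is B.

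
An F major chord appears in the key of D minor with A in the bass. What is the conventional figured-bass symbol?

6

A is the third of F major, so the chord is in first inversion.
A triad in first inversion is figured 6/3, conventionally abbreviated 6.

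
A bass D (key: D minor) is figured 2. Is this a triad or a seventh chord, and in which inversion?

2 is shorthand for 6/4/2.
Intervals of 6/4/2 above the bass form a seventh chord; the bass is the seventh, so this is third inversion.

seventh chord, third inversion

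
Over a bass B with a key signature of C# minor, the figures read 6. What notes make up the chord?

The written figures 6 are shorthand for 6/3: the 3 is implied.
A third above B in this key is D#.
A sixth above B in this key is G#.
Together with the bass B, this spells G# minor in first inversion.

B, D#, G#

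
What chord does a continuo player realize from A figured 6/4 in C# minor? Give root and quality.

D# diminished

The figures 6/4 indicate a triad in second inversion.
In second inversion the root lies a fourth above the bass: a fourth above A in C# minor is D#.
The chord tones are A, D#, F#, giving D# diminished.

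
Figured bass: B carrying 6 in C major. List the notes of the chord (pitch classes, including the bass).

The written figures 6 are shorthand for 6/3: the 3 is implied.
A third above B in this key is D.
A sixth above B in this key is G.
Together with the bass B, this spells G major in first inversion.

B, D, G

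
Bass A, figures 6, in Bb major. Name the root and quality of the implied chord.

The figures 6 indicate a triad in first inversion.
In first inversion the root lies a sixth above the bass: a sixth above A in Bb major is F.
The chord tones are A, C, F, giving F major.

F major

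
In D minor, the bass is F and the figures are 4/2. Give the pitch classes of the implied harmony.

The written figures 4/2 are shorthand for 6/4/2: the 6 is implied.
A second above F in this key is G.
A fourth above F in this key is Bb.
A sixth above F in this key is D.
Together with the bass F, this spells G minor seventh in third inversion.

F, G, Bb, D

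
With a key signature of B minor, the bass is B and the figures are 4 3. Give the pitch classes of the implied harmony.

The written figures 4 3 are shorthand for 6/4/3: the 6 is implied.
A third above B in this key is D.
A fourth above B in this key is E.
A sixth above B in this key is G.
Together with the bass B, this spells E minor seventh in second inversion.

B, D, E, G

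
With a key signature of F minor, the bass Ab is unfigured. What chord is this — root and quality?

An unfigured bass indicates a triad in root position.
In root position the bass is the root, so the root is Ab.
The chord tones are Ab, C, Eb, giving Ab major.

Ab major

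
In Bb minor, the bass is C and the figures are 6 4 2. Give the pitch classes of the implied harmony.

A second above C in this key is Db.
A fourth above C in this key is F.
A sixth above C in this key is Ab.
Together with the bass C, this spells Db major seventh in third inversion.

C, Db, F, Ab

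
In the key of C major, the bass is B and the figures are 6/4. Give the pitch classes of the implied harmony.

B, E, G

A fourth above B in this key is E.
A sixth above B in this key is G.
Together with the bass B, this spells E minor in second inversion.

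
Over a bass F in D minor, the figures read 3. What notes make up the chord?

The written figures 3 are shorthand for 5/3: the 5 is implied.
A third above F in this key is A.
A fifth above F in this key is C.
Together with the bass F, this spells F major in root position.

F, A, C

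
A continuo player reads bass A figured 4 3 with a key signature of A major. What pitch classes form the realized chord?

A, C#, D, F#

The written figures 4 3 are shorthand for 6/4/3: the 6 is implied.
A third above A in this key is C#.
A fourth above A in this key is D.
A sixth above A in this key is F#.
Together with the bass A, this spells D major seventh in second inversion.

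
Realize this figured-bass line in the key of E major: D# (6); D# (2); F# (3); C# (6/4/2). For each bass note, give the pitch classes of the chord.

D# (6/3): D#, F#, B.
D# (6/4/2): D#, E, G#, B.
F# (5/3): F#, A, C#.
C# (6/4/2): C#, D#, F#, A.

D#, F#, B | D#, E, G#, B | F#, A, C# | C#, D#, F#, A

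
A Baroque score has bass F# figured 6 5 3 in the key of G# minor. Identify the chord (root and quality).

D# minor seventh

The figures 6 5 3 indicate a seventh chord in first inversion.
In first inversion the root lies a sixth above the bass: a sixth above F# in G# minor is D#.
The chord tones are F#, A#, C#, D#, giving D# minor seventh.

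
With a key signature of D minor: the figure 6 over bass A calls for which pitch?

F

Counting 5 letter steps above A lands on F; in D minor, that letter is F.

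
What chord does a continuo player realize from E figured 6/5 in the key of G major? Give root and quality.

C major seventh

The figures 6/5 indicate a seventh chord in first inversion.
In first inversion the root lies a sixth above the bass: a sixth above E in G major is C.
The chord tones are E, G, B, C, giving C major seventh.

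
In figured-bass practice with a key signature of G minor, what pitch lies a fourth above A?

Counting 3 letter steps above A lands on D; in G minor, that letter is D.

D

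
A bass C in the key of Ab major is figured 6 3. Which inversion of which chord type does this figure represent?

triad, first inversion

Intervals of 6/3 above the bass form a triad; the bass is the third, so this is first inversion.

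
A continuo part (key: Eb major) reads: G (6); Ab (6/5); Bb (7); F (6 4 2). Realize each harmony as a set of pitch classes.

G (6/3): G, Bb, Eb.
Ab (6/5/3): Ab, C, Eb, F.
Bb (7/5/3): Bb, D, F, Ab.
F (6/4/2): F, G, Bb, D.

G, Bb, Eb | Ab, C, Eb, F | Bb, D, F, Ab | F, G, Bb, D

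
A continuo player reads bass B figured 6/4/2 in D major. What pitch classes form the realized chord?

B, C#, E, G

A second above B in this key is C#.
A fourth above B in this key is E.
A sixth above B in this key is G.
Together with the bass B, this spells C# half-diminished seventh in third inversion.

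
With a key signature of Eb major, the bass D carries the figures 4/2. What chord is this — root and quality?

Eb major seventh

The figures 4/2 indicate a seventh chord in third inversion.
In third inversion the root lies a second above the bass: a second above D in Eb major is Eb.
The chord tones are D, Eb, G, Bb, giving Eb major seventh.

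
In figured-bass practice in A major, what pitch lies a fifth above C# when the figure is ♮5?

G

Counting 4 letter steps above C# lands on G; in A major, that letter is G#.
The ♮5 figure makes it natural, giving G.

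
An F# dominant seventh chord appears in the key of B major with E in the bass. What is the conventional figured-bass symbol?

E is the seventh of F# dominant seventh, so the chord is in third inversion.
A seventh chord in third inversion is figured 6/4/2, conventionally abbreviated 4/2.

4/2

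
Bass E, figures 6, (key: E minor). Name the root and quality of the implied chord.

The figures 6 indicate a triad in first inversion.
In first inversion the root lies a sixth above the bass: a sixth above E in E minor is C.
The chord tones are E, G, C, giving C major.

C major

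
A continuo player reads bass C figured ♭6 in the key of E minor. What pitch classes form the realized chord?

C, E, Ab

The written figures ♭6 are shorthand for 6/3: the 3 is implied.
A third above C in this key is E.
A sixth above C in this key is A, lowered to Ab by the flat.
Together with the bass C, this spells Ab augmented in first inversion.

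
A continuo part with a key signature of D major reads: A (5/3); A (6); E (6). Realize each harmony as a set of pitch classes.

A (5/3): A, C#, E.
A (6/3): A, C#, F#.
E (6/3): E, G, C#.

A, C#, E | A, C#, F# | E, G, C#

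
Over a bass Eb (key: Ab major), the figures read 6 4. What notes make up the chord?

A fourth above Eb in this key is Ab.
A sixth above Eb in this key is C.
Together with the bass Eb, this spells Ab major in second inversion.

Eb, Ab, C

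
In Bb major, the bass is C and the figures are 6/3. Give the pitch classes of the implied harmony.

C, Eb, A

A third above C in this key is Eb.
A sixth above C in this key is A.
Together with the bass C, this spells A diminished in first inversion.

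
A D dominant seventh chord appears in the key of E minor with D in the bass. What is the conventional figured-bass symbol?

7

D is the root of D dominant seventh, so the chord is in root position.
A seventh chord in root position is figured 7/5/3, conventionally abbreviated 7.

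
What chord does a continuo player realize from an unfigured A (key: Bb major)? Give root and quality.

An unfigured bass indicates a triad in root position.
In root position the bass is the root, so the root is A.
The chord tones are A, C, Eb, giving A diminished.

A diminished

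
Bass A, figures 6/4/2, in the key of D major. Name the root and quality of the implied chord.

The figures 6/4/2 indicate a seventh chord in third inversion.
In third inversion the root lies a second above the bass: a second above A in D major is B.
The chord tones are A, B, D, F#, giving B minor seventh.

B minor seventh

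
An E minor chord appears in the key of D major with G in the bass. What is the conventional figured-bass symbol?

6

G is the third of E minor, so the chord is in first inversion.
A triad in first inversion is figured 6/3, conventionally abbreviated 6.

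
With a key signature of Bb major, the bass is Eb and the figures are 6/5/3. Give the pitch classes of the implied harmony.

Eb, G, Bb, C

A third above Eb in this key is G.
A fifth above Eb in this key is Bb.
A sixth above Eb in this key is C.
Together with the bass Eb, this spells C minor seventh in first inversion.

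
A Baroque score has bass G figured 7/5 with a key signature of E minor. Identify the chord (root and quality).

The figures 7/5 indicate a seventh chord in root position.
In root position the bass is the root, so the root is G.
The chord tones are G, B, D, F#, giving G major seventh.

G major seventh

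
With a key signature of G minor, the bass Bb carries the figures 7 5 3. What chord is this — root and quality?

Bb major seventh

The figures 7 5 3 indicate a seventh chord in root position.
In root position the bass is the root, so the root is Bb.
The chord tones are Bb, D, F, A, giving Bb major seventh.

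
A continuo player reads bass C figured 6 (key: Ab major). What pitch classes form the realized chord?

The written figures 6 are shorthand for 6/3: the 3 is implied.
A third above C in this key is Eb.
A sixth above C in this key is Ab.
Together with the bass C, this spells Ab major in first inversion.

C, Eb, Ab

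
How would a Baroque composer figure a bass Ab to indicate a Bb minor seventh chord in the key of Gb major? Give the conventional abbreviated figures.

4/2

Ab is the seventh of Bb minor seventh, so the chord is in third inversion.
A seventh chord in third inversion is figured 6/4/2, conventionally abbreviated 4/2.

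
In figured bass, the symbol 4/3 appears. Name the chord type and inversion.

seventh chord, second inversion

4/3 is shorthand for 6/4/3.
Intervals of 6/4/3 above the bass form a seventh chord; the bass is the fifth, so this is second inversion.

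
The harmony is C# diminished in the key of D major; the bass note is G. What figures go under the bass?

6/4

G is the fifth of C# diminished, so the chord is in second inversion.
A triad in second inversion is figured 6/4, conventionally abbreviated 6/4.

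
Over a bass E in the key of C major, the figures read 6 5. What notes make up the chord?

E, G, B, C

The written figures 6 5 are shorthand for 6/5/3: the 3 is implied.
A third above E in this key is G.
A fifth above E in this key is B.
A sixth above E in this key is C.
Together with the bass E, this spells C major seventh in first inversion.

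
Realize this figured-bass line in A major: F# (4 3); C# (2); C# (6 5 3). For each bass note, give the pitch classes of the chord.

F# (6/4/3): F#, A, B, D.
C# (6/4/2): C#, D, F#, A.
C# (6/5/3): C#, E, G#, A.

F#, A, B, D | C#, D, F#, A | C#, E, G#, A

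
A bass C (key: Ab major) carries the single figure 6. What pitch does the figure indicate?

Counting 5 letter steps above C lands on A; in Ab major, that letter is Ab.

Ab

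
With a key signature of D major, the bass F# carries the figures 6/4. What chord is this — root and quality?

The figures 6/4 indicate a triad in second inversion.
In second inversion the root lies a fourth above the bass: a fourth above F# in D major is B.
The chord tones are F#, B, D, giving B minor.

B minor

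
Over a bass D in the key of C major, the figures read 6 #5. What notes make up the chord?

D, F, A#, B

The written figures 6 #5 are shorthand for 6/5/3: the 3 is implied.
A third above D in this key is F.
A fifth above D in this key is A, raised to A# by the sharp.
A sixth above D in this key is B.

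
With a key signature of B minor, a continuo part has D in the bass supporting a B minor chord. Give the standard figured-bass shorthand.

6

D is the third of B minor, so the chord is in first inversion.
A triad in first inversion is figured 6/3, conventionally abbreviated 6.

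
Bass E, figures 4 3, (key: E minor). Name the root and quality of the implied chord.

A minor seventh

The figures 4 3 indicate a seventh chord in second inversion.
In second inversion the root lies a fourth above the bass: a fourth above E in E minor is A.
The chord tones are E, G, A, C, giving A minor seventh.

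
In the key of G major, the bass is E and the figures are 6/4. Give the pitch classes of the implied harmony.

A fourth above E in this key is A.
A sixth above E in this key is C.
Together with the bass E, this spells A minor in second inversion.

E, A, C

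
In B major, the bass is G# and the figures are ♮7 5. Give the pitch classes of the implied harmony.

The written figures ♮7 5 are shorthand for 7/5/3: the 3 is implied.
A third above G# in this key is B.
A fifth above G# in this key is D#.
A seventh above G# in this key is F#, made natural (F) by the ♮ figure.

G#, B, D#, F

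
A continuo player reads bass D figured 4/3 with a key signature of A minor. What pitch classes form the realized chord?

D, F, G, B

The written figures 4/3 are shorthand for 6/4/3: the 6 is implied.
A third above D in this key is F.
A fourth above D in this key is G.
A sixth above D in this key is B.
Together with the bass D, this spells G dominant seventh in second inversion.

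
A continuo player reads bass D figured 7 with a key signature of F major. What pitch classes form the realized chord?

The written figures 7 are shorthand for 7/5/3: the 5/3 are implied.
A third above D in this key is F.
A fifth above D in this key is A.
A seventh above D in this key is C.
Together with the bass D, this spells D minor seventh in root position.

D, F, A, C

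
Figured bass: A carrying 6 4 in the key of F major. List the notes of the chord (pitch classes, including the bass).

A fourth above A in this key is D.
A sixth above A in this key is F.
Together with the bass A, this spells D minor in second inversion.

A, D, F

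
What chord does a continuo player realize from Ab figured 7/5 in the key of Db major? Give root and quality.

Ab dominant seventh

The figures 7/5 indicate a seventh chord in root position.
In root position the bass is the root, so the root is Ab.
The chord tones are Ab, C, Eb, Gb, giving Ab dominant seventh.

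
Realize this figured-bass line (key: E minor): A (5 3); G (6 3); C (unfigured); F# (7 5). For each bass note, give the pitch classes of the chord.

A (5/3): A, C, E.
G (6/3): G, B, E.
C (5/3): C, E, G.
F# (7/5/3): F#, A, C, E.

A, C, E | G, B, E | C, E, G | F#, A, C, E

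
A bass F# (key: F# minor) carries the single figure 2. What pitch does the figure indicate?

Counting 1 letter step above F# lands on G; in F# minor, that letter is G#.

G#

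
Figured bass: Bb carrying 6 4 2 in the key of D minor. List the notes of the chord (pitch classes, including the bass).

Bb, C, E, G

A second above Bb in this key is C.
A fourth above Bb in this key is E.
A sixth above Bb in this key is G.
Together with the bass Bb, this spells C dominant seventh in third inversion.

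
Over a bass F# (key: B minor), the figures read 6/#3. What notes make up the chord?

F#, A#, D

A third above F# in this key is A, raised to A# by the sharp.
A sixth above F# in this key is D.
Together with the bass F#, this spells D augmented in first inversion.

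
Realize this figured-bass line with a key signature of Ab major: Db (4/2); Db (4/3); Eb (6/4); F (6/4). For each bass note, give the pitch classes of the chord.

Db, Eb, G, Bb | Db, F, G, Bb | Eb, Ab, C | F, Bb, Db

Db (6/4/2): Db, Eb, G, Bb.
Db (6/4/3): Db, F, G, Bb.
Eb (6/4): Eb, Ab, C.
F (6/4): F, Bb, Db.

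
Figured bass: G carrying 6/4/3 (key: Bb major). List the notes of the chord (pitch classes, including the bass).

G, Bb, C, Eb

A third above G in this key is Bb.
A fourth above G in this key is C.
A sixth above G in this key is Eb.
Together with the bass G, this spells C minor seventh in second inversion.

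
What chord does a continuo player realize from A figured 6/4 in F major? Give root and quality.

D minor

The figures 6/4 indicate a triad in second inversion.
In second inversion the root lies a fourth above the bass: a fourth above A in F major is D.
The chord tones are A, D, F, giving D minor.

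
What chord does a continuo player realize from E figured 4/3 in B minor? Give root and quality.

A dominant seventh

The figures 4/3 indicate a seventh chord in second inversion.
In second inversion the root lies a fourth above the bass: a fourth above E in B minor is A.
The chord tones are E, G, A, C#, giving A dominant seventh.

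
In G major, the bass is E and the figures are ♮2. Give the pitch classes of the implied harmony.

The written figures ♮2 are shorthand for 6/4/2: the 6/4 are implied.
A second above E in this key is F#, made natural (F) by the ♮ figure.
A fourth above E in this key is A.
A sixth above E in this key is C.
Together with the bass E, this spells F major seventh in third inversion.

E, F, A, C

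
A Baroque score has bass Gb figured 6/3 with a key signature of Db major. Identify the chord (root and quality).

The figures 6/3 indicate a triad in first inversion.
In first inversion the root lies a sixth above the bass: a sixth above Gb in Db major is Eb.
The chord tones are Gb, Bb, Eb, giving Eb minor.

Eb minor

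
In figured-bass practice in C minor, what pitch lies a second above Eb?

Counting 1 letter step above Eb lands on F; in C minor, that letter is F.

F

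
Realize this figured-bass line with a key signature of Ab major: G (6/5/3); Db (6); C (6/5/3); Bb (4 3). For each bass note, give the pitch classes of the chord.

G, Bb, Db, Eb | Db, F, Bb | C, Eb, G, Ab | Bb, Db, Eb, G

G (6/5/3): G, Bb, Db, Eb.
Db (6/3): Db, F, Bb.
C (6/5/3): C, Eb, G, Ab.
Bb (6/4/3): Bb, Db, Eb, G.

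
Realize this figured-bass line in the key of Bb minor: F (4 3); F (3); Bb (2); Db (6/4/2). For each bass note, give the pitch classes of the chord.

F, Ab, Bb, Db | F, Ab, C | Bb, C, Eb, Gb | Db, Eb, Gb, Bb

F (6/4/3): F, Ab, Bb, Db.
F (5/3): F, Ab, C.
Bb (6/4/2): Bb, C, Eb, Gb.
Db (6/4/2): Db, Eb, Gb, Bb.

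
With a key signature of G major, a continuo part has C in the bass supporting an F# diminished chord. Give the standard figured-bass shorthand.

6/4

C is the fifth of F# diminished, so the chord is in second inversion.
A triad in second inversion is figured 6/4, conventionally abbreviated 6/4.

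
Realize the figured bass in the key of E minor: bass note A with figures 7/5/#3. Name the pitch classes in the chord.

A third above A in this key is C, raised to C# by the sharp.
A fifth above A in this key is E.
A seventh above A in this key is G.
Together with the bass A, this spells A dominant seventh in root position.

A, C#, E, G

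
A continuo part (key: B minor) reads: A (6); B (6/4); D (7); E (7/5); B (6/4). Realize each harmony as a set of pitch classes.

A, C#, F# | B, E, G | D, F#, A, C# | E, G, B, D | B, E, G

A (6/3): A, C#, F#.
B (6/4): B, E, G.
D (7/5/3): D, F#, A, C#.
E (7/5/3): E, G, B, D.
B (6/4): B, E, G.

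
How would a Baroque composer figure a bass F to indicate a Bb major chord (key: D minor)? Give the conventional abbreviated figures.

F is the fifth of Bb major, so the chord is in second inversion.
A triad in second inversion is figured 6/4, conventionally abbreviated 6/4.

6/4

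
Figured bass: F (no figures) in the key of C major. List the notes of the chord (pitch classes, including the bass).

An unfigured bass implies 5/3.
A third above F in this key is A.
A fifth above F in this key is C.
Together with the bass F, this spells F major in root position.

F, A, C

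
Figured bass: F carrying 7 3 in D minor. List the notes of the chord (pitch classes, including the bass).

F, A, C, E

The written figures 7 3 are shorthand for 7/5/3: the 5 is implied.
A third above F in this key is A.
A fifth above F in this key is C.
A seventh above F in this key is E.
Together with the bass F, this spells F major seventh in root position.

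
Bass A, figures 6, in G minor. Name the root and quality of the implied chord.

The figures 6 indicate a triad in first inversion.
In first inversion the root lies a sixth above the bass: a sixth above A in G minor is F.
The chord tones are A, C, F, giving F major.

F major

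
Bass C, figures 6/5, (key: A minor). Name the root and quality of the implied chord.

A minor seventh

The figures 6/5 indicate a seventh chord in first inversion.
In first inversion the root lies a sixth above the bass: a sixth above C in A minor is A.
The chord tones are C, E, G, A, giving A minor seventh.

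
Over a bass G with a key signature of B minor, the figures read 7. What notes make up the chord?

G, B, D, F#

The written figures 7 are shorthand for 7/5/3: the 5/3 are implied.
A third above G in this key is B.
A fifth above G in this key is D.
A seventh above G in this key is F#.
Together with the bass G, this spells G major seventh in root position.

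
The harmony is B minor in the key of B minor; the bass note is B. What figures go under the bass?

B is the root of B minor, so the chord is in root position.
A triad in root position is figured 5/3, conventionally abbreviated (no figures — root-position triad).

no figures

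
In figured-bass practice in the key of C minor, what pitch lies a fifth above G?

D

Counting 4 letter steps above G lands on D; in C minor, that letter is D.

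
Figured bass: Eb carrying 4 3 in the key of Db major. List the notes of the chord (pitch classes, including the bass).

The written figures 4 3 are shorthand for 6/4/3: the 6 is implied.
A third above Eb in this key is Gb.
A fourth above Eb in this key is Ab.
A sixth above Eb in this key is C.
Together with the bass Eb, this spells Ab dominant seventh in second inversion.

Eb, Gb, Ab, C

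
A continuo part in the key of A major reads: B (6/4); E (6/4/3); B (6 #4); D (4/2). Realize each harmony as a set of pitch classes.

B, E, G# | E, G#, A, C# | B, E#, G# | D, E, G#, B

B (6/4): B, E, G#.
E (6/4/3): E, G#, A, C#.
B (6/#4): B, E#, G#.
D (6/4/2): D, E, G#, B.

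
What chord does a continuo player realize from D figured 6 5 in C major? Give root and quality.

The figures 6 5 indicate a seventh chord in first inversion.
In first inversion the root lies a sixth above the bass: a sixth above D in C major is B.
The chord tones are D, F, A, B, giving B half-diminished seventh.

B half-diminished seventh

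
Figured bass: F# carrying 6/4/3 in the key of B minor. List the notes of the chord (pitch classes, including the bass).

A third above F# in this key is A.
A fourth above F# in this key is B.
A sixth above F# in this key is D.
Together with the bass F#, this spells B minor seventh in second inversion.

F#, A, B, D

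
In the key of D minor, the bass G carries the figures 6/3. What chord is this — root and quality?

The figures 6/3 indicate a triad in first inversion.
In first inversion the root lies a sixth above the bass: a sixth above G in D minor is E.
The chord tones are G, Bb, E, giving E diminished.

E diminished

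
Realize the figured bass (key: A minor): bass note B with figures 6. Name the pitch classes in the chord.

B, D, G

The written figures 6 are shorthand for 6/3: the 3 is implied.
A third above B in this key is D.
A sixth above B in this key is G.
Together with the bass B, this spells G major in first inversion.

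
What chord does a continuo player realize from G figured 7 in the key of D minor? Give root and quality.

G minor seventh

The figures 7 indicate a seventh chord in root position.
In root position the bass is the root, so the root is G.
The chord tones are G, Bb, D, F, giving G minor seventh.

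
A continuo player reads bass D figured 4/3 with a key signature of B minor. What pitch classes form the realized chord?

D, F#, G, B

The written figures 4/3 are shorthand for 6/4/3: the 6 is implied.
A third above D in this key is F#.
A fourth above D in this key is G.
A sixth above D in this key is B.
Together with the bass D, this spells G major seventh in second inversion.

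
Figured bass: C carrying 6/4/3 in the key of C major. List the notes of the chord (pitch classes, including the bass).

A third above C in this key is E.
A fourth above C in this key is F.
A sixth above C in this key is A.
Together with the bass C, this spells F major seventh in second inversion.

C, E, F, A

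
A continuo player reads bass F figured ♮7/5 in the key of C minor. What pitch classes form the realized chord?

The written figures ♮7/5 are shorthand for 7/5/3: the 3 is implied.
A third above F in this key is Ab.
A fifth above F in this key is C.
A seventh above F in this key is Eb, made natural (E) by the ♮ figure.
Together with the bass F, this spells F minor-major seventh in root position.

F, Ab, C, E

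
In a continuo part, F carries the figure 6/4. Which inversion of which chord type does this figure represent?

triad, second inversion

Intervals of 6/4 above the bass form a triad; the bass is the fifth, so this is second inversion.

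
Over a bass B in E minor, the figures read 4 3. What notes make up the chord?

B, D, E, G

The written figures 4 3 are shorthand for 6/4/3: the 6 is implied.
A third above B in this key is D.
A fourth above B in this key is E.
A sixth above B in this key is G.
Together with the bass B, this spells E minor seventh in second inversion.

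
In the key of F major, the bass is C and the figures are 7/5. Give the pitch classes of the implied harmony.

C, E, G, Bb

The written figures 7/5 are shorthand for 7/5/3: the 3 is implied.
A third above C in this key is E.
A fifth above C in this key is G.
A seventh above C in this key is Bb.
Together with the bass C, this spells C dominant seventh in root position.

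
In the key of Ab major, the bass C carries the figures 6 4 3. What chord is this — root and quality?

The figures 6 4 3 indicate a seventh chord in second inversion.
In second inversion the root lies a fourth above the bass: a fourth above C in Ab major is F.
The chord tones are C, Eb, F, Ab, giving F minor seventh.

F minor seventh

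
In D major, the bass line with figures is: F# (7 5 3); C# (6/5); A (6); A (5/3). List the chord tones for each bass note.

F#, A, C#, E | C#, E, G, A | A, C#, F# | A, C#, E

F# (7/5/3): F#, A, C#, E.
C# (6/5/3): C#, E, G, A.
A (6/3): A, C#, F#.
A (5/3): A, C#, E.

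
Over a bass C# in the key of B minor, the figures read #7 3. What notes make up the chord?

The written figures #7 3 are shorthand for 7/5/3: the 5 is implied.
A third above C# in this key is E.
A fifth above C# in this key is G.
A seventh above C# in this key is B, raised to B# by the sharp.

C#, E, G, B#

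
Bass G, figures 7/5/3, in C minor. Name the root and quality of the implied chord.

G minor seventh

The figures 7/5/3 indicate a seventh chord in root position.
In root position the bass is the root, so the root is G.
The chord tones are G, Bb, D, F, giving G minor seventh.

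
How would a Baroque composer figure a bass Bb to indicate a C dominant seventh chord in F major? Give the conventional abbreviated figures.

Bb is the seventh of C dominant seventh, so the chord is in third inversion.
A seventh chord in third inversion is figured 6/4/2, conventionally abbreviated 4/2.

4/2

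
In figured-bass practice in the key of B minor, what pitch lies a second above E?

F#

Counting 1 letter step above E lands on F; in B minor, that letter is F#.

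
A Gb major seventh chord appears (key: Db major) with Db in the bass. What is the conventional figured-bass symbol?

Db is the fifth of Gb major seventh, so the chord is in second inversion.
A seventh chord in second inversion is figured 6/4/3, conventionally abbreviated 4/3.

4/3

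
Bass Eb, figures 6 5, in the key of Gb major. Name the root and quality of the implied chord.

The figures 6 5 indicate a seventh chord in first inversion.
In first inversion the root lies a sixth above the bass: a sixth above Eb in Gb major is Cb.
The chord tones are Eb, Gb, Bb, Cb, giving Cb major seventh.

Cb major seventh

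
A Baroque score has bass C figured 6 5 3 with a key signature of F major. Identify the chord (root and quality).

The figures 6 5 3 indicate a seventh chord in first inversion.
In first inversion the root lies a sixth above the bass: a sixth above C in F major is A.
The chord tones are C, E, G, A, giving A minor seventh.

A minor seventh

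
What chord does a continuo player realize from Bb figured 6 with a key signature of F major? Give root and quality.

The figures 6 indicate a triad in first inversion.
In first inversion the root lies a sixth above the bass: a sixth above Bb in F major is G.
The chord tones are Bb, D, G, giving G minor.

G minor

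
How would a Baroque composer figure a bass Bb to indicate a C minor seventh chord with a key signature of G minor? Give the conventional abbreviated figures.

4/2

Bb is the seventh of C minor seventh, so the chord is in third inversion.
A seventh chord in third inversion is figured 6/4/2, conventionally abbreviated 4/2.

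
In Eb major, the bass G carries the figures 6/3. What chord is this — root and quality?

The figures 6/3 indicate a triad in first inversion.
In first inversion the root lies a sixth above the bass: a sixth above G in Eb major is Eb.
The chord tones are G, Bb, Eb, giving Eb major.

Eb major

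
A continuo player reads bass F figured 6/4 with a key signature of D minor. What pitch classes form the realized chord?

A fourth above F in this key is Bb.
A sixth above F in this key is D.
Together with the bass F, this spells Bb major in second inversion.

F, Bb, D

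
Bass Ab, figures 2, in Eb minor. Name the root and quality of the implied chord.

Bb minor seventh

The figures 2 indicate a seventh chord in third inversion.
In third inversion the root lies a second above the bass: a second above Ab in Eb minor is Bb.
The chord tones are Ab, Bb, Db, F, giving Bb minor seventh.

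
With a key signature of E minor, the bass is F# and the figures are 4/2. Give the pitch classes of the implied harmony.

F#, G, B, D

The written figures 4/2 are shorthand for 6/4/2: the 6 is implied.
A second above F# in this key is G.
A fourth above F# in this key is B.
A sixth above F# in this key is D.
Together with the bass F#, this spells G major seventh in third inversion.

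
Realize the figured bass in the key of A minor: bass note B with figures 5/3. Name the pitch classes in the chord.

A third above B in this key is D.
A fifth above B in this key is F.
Together with the bass B, this spells B diminished in root position.

B, D, F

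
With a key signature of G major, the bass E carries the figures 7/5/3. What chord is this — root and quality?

The figures 7/5/3 indicate a seventh chord in root position.
In root position the bass is the root, so the root is E.
The chord tones are E, G, B, D, giving E minor seventh.

E minor seventh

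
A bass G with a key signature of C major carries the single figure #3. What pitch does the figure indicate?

B#

Counting 2 letter steps above G lands on B; in C major, that letter is B.
The #3 figure raises it a semitone, giving B#.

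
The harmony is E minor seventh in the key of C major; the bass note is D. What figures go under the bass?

D is the seventh of E minor seventh, so the chord is in third inversion.
A seventh chord in third inversion is figured 6/4/2, conventionally abbreviated 4/2.

4/2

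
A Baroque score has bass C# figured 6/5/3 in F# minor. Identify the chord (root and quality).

The figures 6/5/3 indicate a seventh chord in first inversion.
In first inversion the root lies a sixth above the bass: a sixth above C# in F# minor is A.
The chord tones are C#, E, G#, A, giving A major seventh.

A major seventh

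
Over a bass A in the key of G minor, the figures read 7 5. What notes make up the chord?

The written figures 7 5 are shorthand for 7/5/3: the 3 is implied.
A third above A in this key is C.
A fifth above A in this key is Eb.
A seventh above A in this key is G.
Together with the bass A, this spells A half-diminished seventh in root position.

A, C, Eb, G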